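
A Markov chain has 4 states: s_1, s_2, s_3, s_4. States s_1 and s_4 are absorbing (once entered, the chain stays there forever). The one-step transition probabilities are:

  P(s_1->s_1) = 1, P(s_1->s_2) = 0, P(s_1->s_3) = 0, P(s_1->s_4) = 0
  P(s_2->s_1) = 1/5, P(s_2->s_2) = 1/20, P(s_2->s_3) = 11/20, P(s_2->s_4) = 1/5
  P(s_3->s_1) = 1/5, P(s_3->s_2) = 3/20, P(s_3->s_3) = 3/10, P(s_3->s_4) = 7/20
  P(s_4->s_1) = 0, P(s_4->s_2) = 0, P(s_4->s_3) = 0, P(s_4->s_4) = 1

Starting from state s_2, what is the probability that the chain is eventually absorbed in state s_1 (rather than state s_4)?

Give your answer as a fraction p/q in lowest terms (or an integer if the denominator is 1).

Answer: 100/233

Derivation:
Let a_i = P(absorbed in s_1 | start in state i).
Boundary conditions: a_s_1 = 1, a_s_4 = 0.
For each transient state i, a_i = sum_j P(i->j) * a_j:
  a_s_2 = 1/5*a_s_1 + 1/20*a_s_2 + 11/20*a_s_3 + 1/5*a_s_4
  a_s_3 = 1/5*a_s_1 + 3/20*a_s_2 + 3/10*a_s_3 + 7/20*a_s_4

Substituting a_s_1 = 1 and a_s_4 = 0, rearrange to (I - Q) a = r where r[i] = P(i -> s_1):
  [19/20, -11/20] . (a_s_2, a_s_3) = 1/5
  [-3/20, 7/10] . (a_s_2, a_s_3) = 1/5

Solving yields:
  a_s_2 = 100/233
  a_s_3 = 88/233

Starting state is s_2, so the absorption probability is a_s_2 = 100/233.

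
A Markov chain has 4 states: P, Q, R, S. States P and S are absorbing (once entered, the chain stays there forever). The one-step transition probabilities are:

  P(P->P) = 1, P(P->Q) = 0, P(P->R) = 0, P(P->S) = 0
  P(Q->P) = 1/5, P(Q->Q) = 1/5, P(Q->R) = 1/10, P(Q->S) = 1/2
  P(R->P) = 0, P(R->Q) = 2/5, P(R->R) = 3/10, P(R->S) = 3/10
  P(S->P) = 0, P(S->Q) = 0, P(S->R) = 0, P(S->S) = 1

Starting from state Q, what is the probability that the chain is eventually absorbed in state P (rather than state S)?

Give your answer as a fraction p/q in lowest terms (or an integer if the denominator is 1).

Let a_i = P(absorbed in P | start in state i).
Boundary conditions: a_P = 1, a_S = 0.
For each transient state i, a_i = sum_j P(i->j) * a_j:
  a_Q = 1/5*a_P + 1/5*a_Q + 1/10*a_R + 1/2*a_S
  a_R = 0*a_P + 2/5*a_Q + 3/10*a_R + 3/10*a_S

Substituting a_P = 1 and a_S = 0, rearrange to (I - Q) a = r where r[i] = P(i -> P):
  [4/5, -1/10] . (a_Q, a_R) = 1/5
  [-2/5, 7/10] . (a_Q, a_R) = 0

Solving yields:
  a_Q = 7/26
  a_R = 2/13

Starting state is Q, so the absorption probability is a_Q = 7/26.

Answer: 7/26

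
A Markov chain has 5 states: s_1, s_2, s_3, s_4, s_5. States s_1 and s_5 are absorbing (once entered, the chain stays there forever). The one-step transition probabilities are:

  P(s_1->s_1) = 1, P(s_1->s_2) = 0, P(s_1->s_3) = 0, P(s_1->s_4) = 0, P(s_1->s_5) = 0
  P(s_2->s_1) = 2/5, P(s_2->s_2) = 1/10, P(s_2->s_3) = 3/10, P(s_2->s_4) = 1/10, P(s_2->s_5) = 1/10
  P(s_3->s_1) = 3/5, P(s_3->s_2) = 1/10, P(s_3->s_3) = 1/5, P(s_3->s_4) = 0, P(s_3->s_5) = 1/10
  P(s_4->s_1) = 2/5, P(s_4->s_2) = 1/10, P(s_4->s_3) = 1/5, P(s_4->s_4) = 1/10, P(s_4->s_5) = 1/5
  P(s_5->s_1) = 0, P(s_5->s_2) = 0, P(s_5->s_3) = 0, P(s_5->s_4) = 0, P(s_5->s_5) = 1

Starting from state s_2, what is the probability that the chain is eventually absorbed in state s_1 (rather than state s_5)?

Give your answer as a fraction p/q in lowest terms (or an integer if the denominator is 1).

Answer: 38/47

Derivation:
Let a_i = P(absorbed in s_1 | start in state i).
Boundary conditions: a_s_1 = 1, a_s_5 = 0.
For each transient state i, a_i = sum_j P(i->j) * a_j:
  a_s_2 = 2/5*a_s_1 + 1/10*a_s_2 + 3/10*a_s_3 + 1/10*a_s_4 + 1/10*a_s_5
  a_s_3 = 3/5*a_s_1 + 1/10*a_s_2 + 1/5*a_s_3 + 0*a_s_4 + 1/10*a_s_5
  a_s_4 = 2/5*a_s_1 + 1/10*a_s_2 + 1/5*a_s_3 + 1/10*a_s_4 + 1/5*a_s_5

Substituting a_s_1 = 1 and a_s_5 = 0, rearrange to (I - Q) a = r where r[i] = P(i -> s_1):
  [9/10, -3/10, -1/10] . (a_s_2, a_s_3, a_s_4) = 2/5
  [-1/10, 4/5, 0] . (a_s_2, a_s_3, a_s_4) = 3/5
  [-1/10, -1/5, 9/10] . (a_s_2, a_s_3, a_s_4) = 2/5

Solving yields:
  a_s_2 = 38/47
  a_s_3 = 40/47
  a_s_4 = 34/47

Starting state is s_2, so the absorption probability is a_s_2 = 38/47.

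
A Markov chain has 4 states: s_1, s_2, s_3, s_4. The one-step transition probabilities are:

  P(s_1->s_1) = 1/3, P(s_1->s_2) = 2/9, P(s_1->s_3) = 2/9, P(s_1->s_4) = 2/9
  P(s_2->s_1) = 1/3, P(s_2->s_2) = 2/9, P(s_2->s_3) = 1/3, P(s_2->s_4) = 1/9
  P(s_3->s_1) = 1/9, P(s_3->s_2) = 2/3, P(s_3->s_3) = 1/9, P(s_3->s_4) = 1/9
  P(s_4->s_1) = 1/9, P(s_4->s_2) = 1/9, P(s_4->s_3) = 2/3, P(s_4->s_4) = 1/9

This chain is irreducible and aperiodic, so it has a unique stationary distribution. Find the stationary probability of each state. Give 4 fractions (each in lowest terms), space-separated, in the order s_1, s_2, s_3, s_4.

Answer: 215/901 302/901 260/901 124/901

Derivation:
The stationary distribution satisfies pi = pi * P, i.e.:
  pi_s_1 = 1/3*pi_s_1 + 1/3*pi_s_2 + 1/9*pi_s_3 + 1/9*pi_s_4
  pi_s_2 = 2/9*pi_s_1 + 2/9*pi_s_2 + 2/3*pi_s_3 + 1/9*pi_s_4
  pi_s_3 = 2/9*pi_s_1 + 1/3*pi_s_2 + 1/9*pi_s_3 + 2/3*pi_s_4
  pi_s_4 = 2/9*pi_s_1 + 1/9*pi_s_2 + 1/9*pi_s_3 + 1/9*pi_s_4
with normalization: pi_s_1 + pi_s_2 + pi_s_3 + pi_s_4 = 1.

Using the first 3 balance equations plus normalization, the linear system A*pi = b is:
  [-2/3, 1/3, 1/9, 1/9] . pi = 0
  [2/9, -7/9, 2/3, 1/9] . pi = 0
  [2/9, 1/3, -8/9, 2/3] . pi = 0
  [1, 1, 1, 1] . pi = 1

Solving yields:
  pi_s_1 = 215/901
  pi_s_2 = 302/901
  pi_s_3 = 260/901
  pi_s_4 = 124/901

Verification (pi * P):
  215/901*1/3 + 302/901*1/3 + 260/901*1/9 + 124/901*1/9 = 215/901 = pi_s_1  (ok)
  215/901*2/9 + 302/901*2/9 + 260/901*2/3 + 124/901*1/9 = 302/901 = pi_s_2  (ok)
  215/901*2/9 + 302/901*1/3 + 260/901*1/9 + 124/901*2/3 = 260/901 = pi_s_3  (ok)
  215/901*2/9 + 302/901*1/9 + 260/901*1/9 + 124/901*1/9 = 124/901 = pi_s_4  (ok)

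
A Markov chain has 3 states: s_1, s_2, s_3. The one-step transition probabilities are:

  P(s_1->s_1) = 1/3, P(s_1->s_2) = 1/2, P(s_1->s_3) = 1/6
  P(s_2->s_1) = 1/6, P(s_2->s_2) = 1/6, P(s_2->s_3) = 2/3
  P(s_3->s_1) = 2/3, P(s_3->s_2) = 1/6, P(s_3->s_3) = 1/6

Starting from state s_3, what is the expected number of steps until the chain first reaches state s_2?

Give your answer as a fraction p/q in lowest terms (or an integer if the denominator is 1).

Let h_i = expected steps to first reach s_2 from state i.
Boundary: h_s_2 = 0.
First-step equations for the other states:
  h_s_1 = 1 + 1/3*h_s_1 + 1/2*h_s_2 + 1/6*h_s_3
  h_s_3 = 1 + 2/3*h_s_1 + 1/6*h_s_2 + 1/6*h_s_3

Substituting h_s_2 = 0 and rearranging gives the linear system (I - Q) h = 1:
  [2/3, -1/6] . (h_s_1, h_s_3) = 1
  [-2/3, 5/6] . (h_s_1, h_s_3) = 1

Solving yields:
  h_s_1 = 9/4
  h_s_3 = 3

Starting state is s_3, so the expected hitting time is h_s_3 = 3.

Answer: 3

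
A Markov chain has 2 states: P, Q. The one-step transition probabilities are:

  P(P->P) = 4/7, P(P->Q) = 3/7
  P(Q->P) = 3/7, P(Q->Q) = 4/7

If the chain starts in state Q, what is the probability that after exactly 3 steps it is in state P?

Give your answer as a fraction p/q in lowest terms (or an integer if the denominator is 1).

Computing P^3 by repeated multiplication:
P^1 =
  P: [4/7, 3/7]
  Q: [3/7, 4/7]
P^2 =
  P: [25/49, 24/49]
  Q: [24/49, 25/49]
P^3 =
  P: [172/343, 171/343]
  Q: [171/343, 172/343]

(P^3)[Q -> P] = 171/343

Answer: 171/343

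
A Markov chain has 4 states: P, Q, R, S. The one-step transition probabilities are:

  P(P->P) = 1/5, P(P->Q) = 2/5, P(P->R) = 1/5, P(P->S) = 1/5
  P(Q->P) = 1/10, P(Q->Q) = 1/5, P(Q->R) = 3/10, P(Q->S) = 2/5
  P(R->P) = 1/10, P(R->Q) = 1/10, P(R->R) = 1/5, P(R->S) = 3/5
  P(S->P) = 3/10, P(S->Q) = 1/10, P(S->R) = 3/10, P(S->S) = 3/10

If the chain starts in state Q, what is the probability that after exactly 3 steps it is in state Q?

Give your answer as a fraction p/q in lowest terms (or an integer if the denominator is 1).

Computing P^3 by repeated multiplication:
P^1 =
  P: [1/5, 2/5, 1/5, 1/5]
  Q: [1/10, 1/5, 3/10, 2/5]
  R: [1/10, 1/10, 1/5, 3/5]
  S: [3/10, 1/10, 3/10, 3/10]
P^2 =
  P: [4/25, 1/5, 13/50, 19/50]
  Q: [19/100, 3/20, 13/50, 2/5]
  R: [23/100, 7/50, 27/100, 9/25]
  S: [19/100, 1/5, 6/25, 37/100]
P^3 =
  P: [24/125, 21/125, 129/500, 191/500]
  Q: [199/1000, 43/250, 51/200, 187/500]
  R: [39/200, 183/1000, 1/4, 93/250]
  S: [193/1000, 177/1000, 257/1000, 373/1000]

(P^3)[Q -> Q] = 43/250

Answer: 43/250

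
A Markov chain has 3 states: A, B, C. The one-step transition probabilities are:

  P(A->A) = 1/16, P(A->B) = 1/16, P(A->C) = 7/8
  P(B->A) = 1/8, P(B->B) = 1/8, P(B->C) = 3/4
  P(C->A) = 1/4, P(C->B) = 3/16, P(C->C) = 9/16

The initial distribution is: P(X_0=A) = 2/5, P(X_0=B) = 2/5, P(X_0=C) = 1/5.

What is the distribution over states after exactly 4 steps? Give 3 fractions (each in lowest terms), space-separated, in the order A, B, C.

Answer: 8013/40960 50591/327680 42597/65536

Derivation:
Propagating the distribution step by step (d_{t+1} = d_t * P):
d_0 = (A=2/5, B=2/5, C=1/5)
  d_1[A] = 2/5*1/16 + 2/5*1/8 + 1/5*1/4 = 1/8
  d_1[B] = 2/5*1/16 + 2/5*1/8 + 1/5*3/16 = 9/80
  d_1[C] = 2/5*7/8 + 2/5*3/4 + 1/5*9/16 = 61/80
d_1 = (A=1/8, B=9/80, C=61/80)
  d_2[A] = 1/8*1/16 + 9/80*1/8 + 61/80*1/4 = 17/80
  d_2[B] = 1/8*1/16 + 9/80*1/8 + 61/80*3/16 = 211/1280
  d_2[C] = 1/8*7/8 + 9/80*3/4 + 61/80*9/16 = 797/1280
d_2 = (A=17/80, B=211/1280, C=797/1280)
  d_3[A] = 17/80*1/16 + 211/1280*1/8 + 797/1280*1/4 = 1941/10240
  d_3[B] = 17/80*1/16 + 211/1280*1/8 + 797/1280*3/16 = 617/4096
  d_3[C] = 17/80*7/8 + 211/1280*3/4 + 797/1280*9/16 = 13513/20480
d_3 = (A=1941/10240, B=617/4096, C=13513/20480)
  d_4[A] = 1941/10240*1/16 + 617/4096*1/8 + 13513/20480*1/4 = 8013/40960
  d_4[B] = 1941/10240*1/16 + 617/4096*1/8 + 13513/20480*3/16 = 50591/327680
  d_4[C] = 1941/10240*7/8 + 617/4096*3/4 + 13513/20480*9/16 = 42597/65536
d_4 = (A=8013/40960, B=50591/327680, C=42597/65536)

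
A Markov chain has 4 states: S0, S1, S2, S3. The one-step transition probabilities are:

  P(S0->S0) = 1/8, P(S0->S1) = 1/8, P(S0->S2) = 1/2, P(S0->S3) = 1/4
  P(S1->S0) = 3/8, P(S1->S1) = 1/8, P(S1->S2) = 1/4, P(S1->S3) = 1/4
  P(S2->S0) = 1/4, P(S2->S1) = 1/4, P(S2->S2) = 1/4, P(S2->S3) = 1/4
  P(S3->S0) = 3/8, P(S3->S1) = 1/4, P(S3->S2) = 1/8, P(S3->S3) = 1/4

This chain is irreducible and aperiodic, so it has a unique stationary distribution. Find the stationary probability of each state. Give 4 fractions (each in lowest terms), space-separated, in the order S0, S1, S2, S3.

Answer: 89/328 63/328 47/164 1/4

Derivation:
The stationary distribution satisfies pi = pi * P, i.e.:
  pi_S0 = 1/8*pi_S0 + 3/8*pi_S1 + 1/4*pi_S2 + 3/8*pi_S3
  pi_S1 = 1/8*pi_S0 + 1/8*pi_S1 + 1/4*pi_S2 + 1/4*pi_S3
  pi_S2 = 1/2*pi_S0 + 1/4*pi_S1 + 1/4*pi_S2 + 1/8*pi_S3
  pi_S3 = 1/4*pi_S0 + 1/4*pi_S1 + 1/4*pi_S2 + 1/4*pi_S3
with normalization: pi_S0 + pi_S1 + pi_S2 + pi_S3 = 1.

Using the first 3 balance equations plus normalization, the linear system A*pi = b is:
  [-7/8, 3/8, 1/4, 3/8] . pi = 0
  [1/8, -7/8, 1/4, 1/4] . pi = 0
  [1/2, 1/4, -3/4, 1/8] . pi = 0
  [1, 1, 1, 1] . pi = 1

Solving yields:
  pi_S0 = 89/328
  pi_S1 = 63/328
  pi_S2 = 47/164
  pi_S3 = 1/4

Verification (pi * P):
  89/328*1/8 + 63/328*3/8 + 47/164*1/4 + 1/4*3/8 = 89/328 = pi_S0  (ok)
  89/328*1/8 + 63/328*1/8 + 47/164*1/4 + 1/4*1/4 = 63/328 = pi_S1  (ok)
  89/328*1/2 + 63/328*1/4 + 47/164*1/4 + 1/4*1/8 = 47/164 = pi_S2  (ok)
  89/328*1/4 + 63/328*1/4 + 47/164*1/4 + 1/4*1/4 = 1/4 = pi_S3  (ok)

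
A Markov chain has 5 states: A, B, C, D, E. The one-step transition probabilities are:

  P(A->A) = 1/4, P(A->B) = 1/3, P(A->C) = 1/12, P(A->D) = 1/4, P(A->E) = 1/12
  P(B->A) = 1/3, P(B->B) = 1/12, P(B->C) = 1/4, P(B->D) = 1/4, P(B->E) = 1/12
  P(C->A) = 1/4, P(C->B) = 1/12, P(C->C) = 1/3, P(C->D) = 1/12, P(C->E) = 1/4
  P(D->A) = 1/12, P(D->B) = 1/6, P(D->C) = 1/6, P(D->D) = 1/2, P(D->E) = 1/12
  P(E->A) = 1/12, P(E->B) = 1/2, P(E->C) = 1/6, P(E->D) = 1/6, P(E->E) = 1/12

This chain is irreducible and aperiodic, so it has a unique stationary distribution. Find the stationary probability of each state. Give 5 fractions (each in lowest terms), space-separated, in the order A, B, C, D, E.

The stationary distribution satisfies pi = pi * P, i.e.:
  pi_A = 1/4*pi_A + 1/3*pi_B + 1/4*pi_C + 1/12*pi_D + 1/12*pi_E
  pi_B = 1/3*pi_A + 1/12*pi_B + 1/12*pi_C + 1/6*pi_D + 1/2*pi_E
  pi_C = 1/12*pi_A + 1/4*pi_B + 1/3*pi_C + 1/6*pi_D + 1/6*pi_E
  pi_D = 1/4*pi_A + 1/4*pi_B + 1/12*pi_C + 1/2*pi_D + 1/6*pi_E
  pi_E = 1/12*pi_A + 1/12*pi_B + 1/4*pi_C + 1/12*pi_D + 1/12*pi_E
with normalization: pi_A + pi_B + pi_C + pi_D + pi_E = 1.

Using the first 4 balance equations plus normalization, the linear system A*pi = b is:
  [-3/4, 1/3, 1/4, 1/12, 1/12] . pi = 0
  [1/3, -11/12, 1/12, 1/6, 1/2] . pi = 0
  [1/12, 1/4, -2/3, 1/6, 1/6] . pi = 0
  [1/4, 1/4, 1/12, -1/2, 1/6] . pi = 0
  [1, 1, 1, 1, 1] . pi = 1

Solving yields:
  pi_A = 765/3793
  pi_B = 779/3793
  pi_C = 760/3793
  pi_D = 4185/15172
  pi_E = 1771/15172

Verification (pi * P):
  765/3793*1/4 + 779/3793*1/3 + 760/3793*1/4 + 4185/15172*1/12 + 1771/15172*1/12 = 765/3793 = pi_A  (ok)
  765/3793*1/3 + 779/3793*1/12 + 760/3793*1/12 + 4185/15172*1/6 + 1771/15172*1/2 = 779/3793 = pi_B  (ok)
  765/3793*1/12 + 779/3793*1/4 + 760/3793*1/3 + 4185/15172*1/6 + 1771/15172*1/6 = 760/3793 = pi_C  (ok)
  765/3793*1/4 + 779/3793*1/4 + 760/3793*1/12 + 4185/15172*1/2 + 1771/15172*1/6 = 4185/15172 = pi_D  (ok)
  765/3793*1/12 + 779/3793*1/12 + 760/3793*1/4 + 4185/15172*1/12 + 1771/15172*1/12 = 1771/15172 = pi_E  (ok)

Answer: 765/3793 779/3793 760/3793 4185/15172 1771/15172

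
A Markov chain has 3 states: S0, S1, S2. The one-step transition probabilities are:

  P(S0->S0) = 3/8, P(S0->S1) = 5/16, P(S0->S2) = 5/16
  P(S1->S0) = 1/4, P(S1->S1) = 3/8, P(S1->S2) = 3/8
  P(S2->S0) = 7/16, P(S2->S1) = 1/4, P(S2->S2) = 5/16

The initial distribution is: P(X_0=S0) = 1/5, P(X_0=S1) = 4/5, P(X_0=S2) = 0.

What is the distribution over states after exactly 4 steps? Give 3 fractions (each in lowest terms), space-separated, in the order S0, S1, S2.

Propagating the distribution step by step (d_{t+1} = d_t * P):
d_0 = (S0=1/5, S1=4/5, S2=0)
  d_1[S0] = 1/5*3/8 + 4/5*1/4 + 0*7/16 = 11/40
  d_1[S1] = 1/5*5/16 + 4/5*3/8 + 0*1/4 = 29/80
  d_1[S2] = 1/5*5/16 + 4/5*3/8 + 0*5/16 = 29/80
d_1 = (S0=11/40, S1=29/80, S2=29/80)
  d_2[S0] = 11/40*3/8 + 29/80*1/4 + 29/80*7/16 = 451/1280
  d_2[S1] = 11/40*5/16 + 29/80*3/8 + 29/80*1/4 = 5/16
  d_2[S2] = 11/40*5/16 + 29/80*3/8 + 29/80*5/16 = 429/1280
d_2 = (S0=451/1280, S1=5/16, S2=429/1280)
  d_3[S0] = 451/1280*3/8 + 5/16*1/4 + 429/1280*7/16 = 7309/20480
  d_3[S1] = 451/1280*5/16 + 5/16*3/8 + 429/1280*1/4 = 6371/20480
  d_3[S2] = 451/1280*5/16 + 5/16*3/8 + 429/1280*5/16 = 85/256
d_3 = (S0=7309/20480, S1=6371/20480, S2=85/256)
  d_4[S0] = 7309/20480*3/8 + 6371/20480*1/4 + 85/256*7/16 = 58469/163840
  d_4[S1] = 7309/20480*5/16 + 6371/20480*3/8 + 85/256*1/4 = 101971/327680
  d_4[S2] = 7309/20480*5/16 + 6371/20480*3/8 + 85/256*5/16 = 108771/327680
d_4 = (S0=58469/163840, S1=101971/327680, S2=108771/327680)

Answer: 58469/163840 101971/327680 108771/327680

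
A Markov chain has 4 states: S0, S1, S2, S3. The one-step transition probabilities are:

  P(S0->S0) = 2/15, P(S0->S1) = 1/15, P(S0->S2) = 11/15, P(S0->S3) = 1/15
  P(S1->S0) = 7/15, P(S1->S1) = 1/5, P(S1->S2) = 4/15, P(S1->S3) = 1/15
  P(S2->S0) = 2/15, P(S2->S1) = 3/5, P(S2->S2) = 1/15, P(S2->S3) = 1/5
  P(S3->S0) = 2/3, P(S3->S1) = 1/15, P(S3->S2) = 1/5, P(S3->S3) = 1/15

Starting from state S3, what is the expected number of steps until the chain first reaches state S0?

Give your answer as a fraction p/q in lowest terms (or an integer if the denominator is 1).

Let h_i = expected steps to first reach S0 from state i.
Boundary: h_S0 = 0.
First-step equations for the other states:
  h_S1 = 1 + 7/15*h_S0 + 1/5*h_S1 + 4/15*h_S2 + 1/15*h_S3
  h_S2 = 1 + 2/15*h_S0 + 3/5*h_S1 + 1/15*h_S2 + 1/5*h_S3
  h_S3 = 1 + 2/3*h_S0 + 1/15*h_S1 + 1/5*h_S2 + 1/15*h_S3

Substituting h_S0 = 0 and rearranging gives the linear system (I - Q) h = 1:
  [4/5, -4/15, -1/15] . (h_S1, h_S2, h_S3) = 1
  [-3/5, 14/15, -1/5] . (h_S1, h_S2, h_S3) = 1
  [-1/15, -1/5, 14/15] . (h_S1, h_S2, h_S3) = 1

Solving yields:
  h_S1 = 4080/1687
  h_S2 = 5115/1687
  h_S3 = 3195/1687

Starting state is S3, so the expected hitting time is h_S3 = 3195/1687.

Answer: 3195/1687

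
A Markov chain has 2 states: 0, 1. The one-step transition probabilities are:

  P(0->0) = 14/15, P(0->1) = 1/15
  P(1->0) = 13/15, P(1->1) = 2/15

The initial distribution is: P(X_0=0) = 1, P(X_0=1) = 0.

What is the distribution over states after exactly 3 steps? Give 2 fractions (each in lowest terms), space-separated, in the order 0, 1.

Propagating the distribution step by step (d_{t+1} = d_t * P):
d_0 = (0=1, 1=0)
  d_1[0] = 1*14/15 + 0*13/15 = 14/15
  d_1[1] = 1*1/15 + 0*2/15 = 1/15
d_1 = (0=14/15, 1=1/15)
  d_2[0] = 14/15*14/15 + 1/15*13/15 = 209/225
  d_2[1] = 14/15*1/15 + 1/15*2/15 = 16/225
d_2 = (0=209/225, 1=16/225)
  d_3[0] = 209/225*14/15 + 16/225*13/15 = 3134/3375
  d_3[1] = 209/225*1/15 + 16/225*2/15 = 241/3375
d_3 = (0=3134/3375, 1=241/3375)

Answer: 3134/3375 241/3375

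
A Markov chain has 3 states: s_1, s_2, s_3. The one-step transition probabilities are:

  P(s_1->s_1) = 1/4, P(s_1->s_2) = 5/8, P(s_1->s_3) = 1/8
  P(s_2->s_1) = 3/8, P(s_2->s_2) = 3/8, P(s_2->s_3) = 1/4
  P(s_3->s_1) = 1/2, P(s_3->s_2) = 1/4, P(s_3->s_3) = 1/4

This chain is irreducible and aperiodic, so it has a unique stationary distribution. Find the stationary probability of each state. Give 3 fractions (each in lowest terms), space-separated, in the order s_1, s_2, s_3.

The stationary distribution satisfies pi = pi * P, i.e.:
  pi_s_1 = 1/4*pi_s_1 + 3/8*pi_s_2 + 1/2*pi_s_3
  pi_s_2 = 5/8*pi_s_1 + 3/8*pi_s_2 + 1/4*pi_s_3
  pi_s_3 = 1/8*pi_s_1 + 1/4*pi_s_2 + 1/4*pi_s_3
with normalization: pi_s_1 + pi_s_2 + pi_s_3 = 1.

Using the first 2 balance equations plus normalization, the linear system A*pi = b is:
  [-3/4, 3/8, 1/2] . pi = 0
  [5/8, -5/8, 1/4] . pi = 0
  [1, 1, 1] . pi = 1

Solving yields:
  pi_s_1 = 26/73
  pi_s_2 = 32/73
  pi_s_3 = 15/73

Verification (pi * P):
  26/73*1/4 + 32/73*3/8 + 15/73*1/2 = 26/73 = pi_s_1  (ok)
  26/73*5/8 + 32/73*3/8 + 15/73*1/4 = 32/73 = pi_s_2  (ok)
  26/73*1/8 + 32/73*1/4 + 15/73*1/4 = 15/73 = pi_s_3  (ok)

Answer: 26/73 32/73 15/73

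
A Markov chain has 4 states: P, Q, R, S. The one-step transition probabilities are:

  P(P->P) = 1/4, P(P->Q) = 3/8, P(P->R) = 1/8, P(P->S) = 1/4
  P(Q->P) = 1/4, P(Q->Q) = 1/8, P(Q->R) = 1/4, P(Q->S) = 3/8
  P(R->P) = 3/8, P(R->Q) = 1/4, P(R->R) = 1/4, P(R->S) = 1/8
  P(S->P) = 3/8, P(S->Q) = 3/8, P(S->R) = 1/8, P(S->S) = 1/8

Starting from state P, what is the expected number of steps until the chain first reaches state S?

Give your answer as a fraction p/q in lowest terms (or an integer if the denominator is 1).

Let h_i = expected steps to first reach S from state i.
Boundary: h_S = 0.
First-step equations for the other states:
  h_P = 1 + 1/4*h_P + 3/8*h_Q + 1/8*h_R + 1/4*h_S
  h_Q = 1 + 1/4*h_P + 1/8*h_Q + 1/4*h_R + 3/8*h_S
  h_R = 1 + 3/8*h_P + 1/4*h_Q + 1/4*h_R + 1/8*h_S

Substituting h_S = 0 and rearranging gives the linear system (I - Q) h = 1:
  [3/4, -3/8, -1/8] . (h_P, h_Q, h_R) = 1
  [-1/4, 7/8, -1/4] . (h_P, h_Q, h_R) = 1
  [-3/8, -1/4, 3/4] . (h_P, h_Q, h_R) = 1

Solving yields:
  h_P = 568/149
  h_Q = 520/149
  h_R = 656/149

Starting state is P, so the expected hitting time is h_P = 568/149.

Answer: 568/149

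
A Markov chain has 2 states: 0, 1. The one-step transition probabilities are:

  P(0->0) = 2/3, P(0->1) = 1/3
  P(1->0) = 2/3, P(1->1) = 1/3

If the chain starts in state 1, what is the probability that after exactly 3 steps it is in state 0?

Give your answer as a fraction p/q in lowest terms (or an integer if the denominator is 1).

Answer: 2/3

Derivation:
Computing P^3 by repeated multiplication:
P^1 =
  0: [2/3, 1/3]
  1: [2/3, 1/3]
P^2 =
  0: [2/3, 1/3]
  1: [2/3, 1/3]
P^3 =
  0: [2/3, 1/3]
  1: [2/3, 1/3]

(P^3)[1 -> 0] = 2/3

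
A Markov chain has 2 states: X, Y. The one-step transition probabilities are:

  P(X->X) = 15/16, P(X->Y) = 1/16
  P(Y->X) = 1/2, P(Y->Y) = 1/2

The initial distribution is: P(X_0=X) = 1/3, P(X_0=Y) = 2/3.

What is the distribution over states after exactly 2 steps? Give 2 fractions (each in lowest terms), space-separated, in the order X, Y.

Answer: 601/768 167/768

Derivation:
Propagating the distribution step by step (d_{t+1} = d_t * P):
d_0 = (X=1/3, Y=2/3)
  d_1[X] = 1/3*15/16 + 2/3*1/2 = 31/48
  d_1[Y] = 1/3*1/16 + 2/3*1/2 = 17/48
d_1 = (X=31/48, Y=17/48)
  d_2[X] = 31/48*15/16 + 17/48*1/2 = 601/768
  d_2[Y] = 31/48*1/16 + 17/48*1/2 = 167/768
d_2 = (X=601/768, Y=167/768)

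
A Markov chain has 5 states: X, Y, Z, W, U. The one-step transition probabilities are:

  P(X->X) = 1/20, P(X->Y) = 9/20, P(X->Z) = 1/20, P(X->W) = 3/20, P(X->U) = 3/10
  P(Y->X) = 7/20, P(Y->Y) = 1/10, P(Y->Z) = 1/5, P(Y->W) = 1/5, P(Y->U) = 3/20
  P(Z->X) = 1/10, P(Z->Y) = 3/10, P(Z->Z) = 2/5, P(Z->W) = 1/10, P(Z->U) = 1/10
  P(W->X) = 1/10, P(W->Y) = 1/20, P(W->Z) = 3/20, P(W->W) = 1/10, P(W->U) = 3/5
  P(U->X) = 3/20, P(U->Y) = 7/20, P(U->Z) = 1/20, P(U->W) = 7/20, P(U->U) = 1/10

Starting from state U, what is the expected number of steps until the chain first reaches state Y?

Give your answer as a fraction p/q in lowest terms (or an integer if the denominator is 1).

Let h_i = expected steps to first reach Y from state i.
Boundary: h_Y = 0.
First-step equations for the other states:
  h_X = 1 + 1/20*h_X + 9/20*h_Y + 1/20*h_Z + 3/20*h_W + 3/10*h_U
  h_Z = 1 + 1/10*h_X + 3/10*h_Y + 2/5*h_Z + 1/10*h_W + 1/10*h_U
  h_W = 1 + 1/10*h_X + 1/20*h_Y + 3/20*h_Z + 1/10*h_W + 3/5*h_U
  h_U = 1 + 3/20*h_X + 7/20*h_Y + 1/20*h_Z + 7/20*h_W + 1/10*h_U

Substituting h_Y = 0 and rearranging gives the linear system (I - Q) h = 1:
  [19/20, -1/20, -3/20, -3/10] . (h_X, h_Z, h_W, h_U) = 1
  [-1/10, 3/5, -1/10, -1/10] . (h_X, h_Z, h_W, h_U) = 1
  [-1/10, -3/20, 9/10, -3/5] . (h_X, h_Z, h_W, h_U) = 1
  [-3/20, -1/20, -7/20, 9/10] . (h_X, h_Z, h_W, h_U) = 1

Solving yields:
  h_X = 6320/2083
  h_Z = 7260/2083
  h_W = 9100/2083
  h_U = 7310/2083

Starting state is U, so the expected hitting time is h_U = 7310/2083.

Answer: 7310/2083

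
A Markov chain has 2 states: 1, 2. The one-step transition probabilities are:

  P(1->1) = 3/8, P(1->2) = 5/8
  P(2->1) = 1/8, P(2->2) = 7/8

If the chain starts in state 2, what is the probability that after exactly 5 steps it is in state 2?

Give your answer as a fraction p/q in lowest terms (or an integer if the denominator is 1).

Computing P^5 by repeated multiplication:
P^1 =
  1: [3/8, 5/8]
  2: [1/8, 7/8]
P^2 =
  1: [7/32, 25/32]
  2: [5/32, 27/32]
P^3 =
  1: [23/128, 105/128]
  2: [21/128, 107/128]
P^4 =
  1: [87/512, 425/512]
  2: [85/512, 427/512]
P^5 =
  1: [343/2048, 1705/2048]
  2: [341/2048, 1707/2048]

(P^5)[2 -> 2] = 1707/2048

Answer: 1707/2048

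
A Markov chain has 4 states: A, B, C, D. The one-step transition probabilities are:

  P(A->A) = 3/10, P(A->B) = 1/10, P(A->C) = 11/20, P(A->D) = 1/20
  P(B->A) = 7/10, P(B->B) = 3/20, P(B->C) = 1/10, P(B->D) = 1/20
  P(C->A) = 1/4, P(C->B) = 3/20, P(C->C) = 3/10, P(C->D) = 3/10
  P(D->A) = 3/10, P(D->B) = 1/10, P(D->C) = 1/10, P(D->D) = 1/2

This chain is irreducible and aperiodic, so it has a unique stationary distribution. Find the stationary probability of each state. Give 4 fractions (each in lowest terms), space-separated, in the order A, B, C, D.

The stationary distribution satisfies pi = pi * P, i.e.:
  pi_A = 3/10*pi_A + 7/10*pi_B + 1/4*pi_C + 3/10*pi_D
  pi_B = 1/10*pi_A + 3/20*pi_B + 3/20*pi_C + 1/10*pi_D
  pi_C = 11/20*pi_A + 1/10*pi_B + 3/10*pi_C + 1/10*pi_D
  pi_D = 1/20*pi_A + 1/20*pi_B + 3/10*pi_C + 1/2*pi_D
with normalization: pi_A + pi_B + pi_C + pi_D = 1.

Using the first 3 balance equations plus normalization, the linear system A*pi = b is:
  [-7/10, 7/10, 1/4, 3/10] . pi = 0
  [1/10, -17/20, 3/20, 1/10] . pi = 0
  [11/20, 1/10, -7/10, 1/10] . pi = 0
  [1, 1, 1, 1] . pi = 1

Solving yields:
  pi_A = 2058/6179
  pi_B = 752/6179
  pi_C = 1930/6179
  pi_D = 1439/6179

Verification (pi * P):
  2058/6179*3/10 + 752/6179*7/10 + 1930/6179*1/4 + 1439/6179*3/10 = 2058/6179 = pi_A  (ok)
  2058/6179*1/10 + 752/6179*3/20 + 1930/6179*3/20 + 1439/6179*1/10 = 752/6179 = pi_B  (ok)
  2058/6179*11/20 + 752/6179*1/10 + 1930/6179*3/10 + 1439/6179*1/10 = 1930/6179 = pi_C  (ok)
  2058/6179*1/20 + 752/6179*1/20 + 1930/6179*3/10 + 1439/6179*1/2 = 1439/6179 = pi_D  (ok)

Answer: 2058/6179 752/6179 1930/6179 1439/6179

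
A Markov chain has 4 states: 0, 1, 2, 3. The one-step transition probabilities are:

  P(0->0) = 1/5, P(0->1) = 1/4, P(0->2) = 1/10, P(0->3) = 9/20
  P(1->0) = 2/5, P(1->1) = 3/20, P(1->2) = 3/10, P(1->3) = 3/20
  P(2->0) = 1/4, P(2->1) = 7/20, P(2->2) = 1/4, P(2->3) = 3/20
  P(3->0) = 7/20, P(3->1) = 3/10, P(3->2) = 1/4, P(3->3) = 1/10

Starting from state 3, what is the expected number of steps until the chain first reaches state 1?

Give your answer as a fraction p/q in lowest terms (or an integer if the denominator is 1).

Let h_i = expected steps to first reach 1 from state i.
Boundary: h_1 = 0.
First-step equations for the other states:
  h_0 = 1 + 1/5*h_0 + 1/4*h_1 + 1/10*h_2 + 9/20*h_3
  h_2 = 1 + 1/4*h_0 + 7/20*h_1 + 1/4*h_2 + 3/20*h_3
  h_3 = 1 + 7/20*h_0 + 3/10*h_1 + 1/4*h_2 + 1/10*h_3

Substituting h_1 = 0 and rearranging gives the linear system (I - Q) h = 1:
  [4/5, -1/10, -9/20] . (h_0, h_2, h_3) = 1
  [-1/4, 3/4, -3/20] . (h_0, h_2, h_3) = 1
  [-7/20, -1/4, 9/10] . (h_0, h_2, h_3) = 1

Solving yields:
  h_0 = 795/224
  h_2 = 715/224
  h_3 = 1135/336

Starting state is 3, so the expected hitting time is h_3 = 1135/336.

Answer: 1135/336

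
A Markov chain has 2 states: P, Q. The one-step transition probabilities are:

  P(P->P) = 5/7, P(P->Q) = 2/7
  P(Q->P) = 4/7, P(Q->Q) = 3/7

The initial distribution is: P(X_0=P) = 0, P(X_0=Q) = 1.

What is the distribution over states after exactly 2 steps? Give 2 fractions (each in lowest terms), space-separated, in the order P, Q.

Answer: 32/49 17/49

Derivation:
Propagating the distribution step by step (d_{t+1} = d_t * P):
d_0 = (P=0, Q=1)
  d_1[P] = 0*5/7 + 1*4/7 = 4/7
  d_1[Q] = 0*2/7 + 1*3/7 = 3/7
d_1 = (P=4/7, Q=3/7)
  d_2[P] = 4/7*5/7 + 3/7*4/7 = 32/49
  d_2[Q] = 4/7*2/7 + 3/7*3/7 = 17/49
d_2 = (P=32/49, Q=17/49)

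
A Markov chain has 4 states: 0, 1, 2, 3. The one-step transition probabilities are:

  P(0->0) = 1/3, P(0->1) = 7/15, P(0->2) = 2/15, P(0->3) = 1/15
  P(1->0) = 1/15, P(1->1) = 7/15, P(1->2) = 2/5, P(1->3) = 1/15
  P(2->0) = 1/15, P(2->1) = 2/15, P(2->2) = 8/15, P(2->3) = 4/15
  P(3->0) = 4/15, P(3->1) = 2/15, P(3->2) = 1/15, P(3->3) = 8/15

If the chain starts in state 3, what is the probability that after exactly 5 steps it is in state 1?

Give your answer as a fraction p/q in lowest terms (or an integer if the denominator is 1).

Computing P^5 by repeated multiplication:
P^1 =
  0: [1/3, 7/15, 2/15, 1/15]
  1: [1/15, 7/15, 2/5, 1/15]
  2: [1/15, 2/15, 8/15, 4/15]
  3: [4/15, 2/15, 1/15, 8/15]
P^2 =
  0: [38/225, 2/5, 23/75, 28/225]
  1: [22/225, 14/45, 31/75, 8/45]
  2: [31/225, 1/5, 82/225, 67/225]
  3: [11/45, 4/15, 4/25, 74/225]
P^3 =
  0: [461/3375, 218/675, 1196/3375, 628/3375]
  1: [433/3375, 182/675, 416/1125, 784/3375]
  2: [22/135, 166/675, 211/675, 188/675]
  3: [667/3375, 41/135, 832/3375, 851/3375]
P^4 =
  0: [7103/50625, 967/3375, 218/625, 11359/50625]
  1: [7459/50625, 2693/10125, 5698/16875, 12607/50625]
  2: [1679/10125, 182/675, 3092/10125, 2624/10125]
  3: [8596/50625, 338/1125, 4997/16875, 11828/50625]
P^5 =
  0: [113114/759375, 41858/151875, 253859/759375, 183112/759375]
  1: [118282/759375, 41174/151875, 81689/253125, 190156/759375]
  2: [24713/151875, 8459/30375, 47098/151875, 37769/151875]
  3: [120493/759375, 44056/151875, 240208/759375, 178394/759375]

(P^5)[3 -> 1] = 44056/151875

Answer: 44056/151875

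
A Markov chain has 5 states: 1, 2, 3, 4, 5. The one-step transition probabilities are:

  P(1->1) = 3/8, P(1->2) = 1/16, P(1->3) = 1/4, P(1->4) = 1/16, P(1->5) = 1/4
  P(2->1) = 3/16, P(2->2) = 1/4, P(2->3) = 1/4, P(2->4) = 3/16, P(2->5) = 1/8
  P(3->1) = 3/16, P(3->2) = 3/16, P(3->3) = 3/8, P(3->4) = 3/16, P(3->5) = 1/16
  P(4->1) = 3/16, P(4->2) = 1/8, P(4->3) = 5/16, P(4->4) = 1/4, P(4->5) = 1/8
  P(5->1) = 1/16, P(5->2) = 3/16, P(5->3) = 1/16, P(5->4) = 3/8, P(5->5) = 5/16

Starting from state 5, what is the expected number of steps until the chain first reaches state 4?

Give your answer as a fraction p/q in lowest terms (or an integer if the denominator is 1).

Let h_i = expected steps to first reach 4 from state i.
Boundary: h_4 = 0.
First-step equations for the other states:
  h_1 = 1 + 3/8*h_1 + 1/16*h_2 + 1/4*h_3 + 1/16*h_4 + 1/4*h_5
  h_2 = 1 + 3/16*h_1 + 1/4*h_2 + 1/4*h_3 + 3/16*h_4 + 1/8*h_5
  h_3 = 1 + 3/16*h_1 + 3/16*h_2 + 3/8*h_3 + 3/16*h_4 + 1/16*h_5
  h_5 = 1 + 1/16*h_1 + 3/16*h_2 + 1/16*h_3 + 3/8*h_4 + 5/16*h_5

Substituting h_4 = 0 and rearranging gives the linear system (I - Q) h = 1:
  [5/8, -1/16, -1/4, -1/4] . (h_1, h_2, h_3, h_5) = 1
  [-3/16, 3/4, -1/4, -1/8] . (h_1, h_2, h_3, h_5) = 1
  [-3/16, -3/16, 5/8, -1/16] . (h_1, h_2, h_3, h_5) = 1
  [-1/16, -3/16, -1/16, 11/16] . (h_1, h_2, h_3, h_5) = 1

Solving yields:
  h_1 = 42512/7359
  h_2 = 38128/7359
  h_3 = 38816/7359
  h_5 = 28496/7359

Starting state is 5, so the expected hitting time is h_5 = 28496/7359.

Answer: 28496/7359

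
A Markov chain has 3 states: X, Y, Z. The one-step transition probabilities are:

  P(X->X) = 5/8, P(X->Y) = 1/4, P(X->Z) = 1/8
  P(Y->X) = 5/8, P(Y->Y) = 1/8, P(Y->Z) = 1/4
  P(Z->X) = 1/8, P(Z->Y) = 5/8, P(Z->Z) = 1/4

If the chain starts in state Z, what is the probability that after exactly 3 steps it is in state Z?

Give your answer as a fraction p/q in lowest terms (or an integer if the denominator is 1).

Computing P^3 by repeated multiplication:
P^1 =
  X: [5/8, 1/4, 1/8]
  Y: [5/8, 1/8, 1/4]
  Z: [1/8, 5/8, 1/4]
P^2 =
  X: [9/16, 17/64, 11/64]
  Y: [1/2, 21/64, 11/64]
  Z: [1/2, 17/64, 15/64]
P^3 =
  X: [69/128, 9/32, 23/128]
  Y: [69/128, 35/128, 3/16]
  Z: [65/128, 39/128, 3/16]

(P^3)[Z -> Z] = 3/16

Answer: 3/16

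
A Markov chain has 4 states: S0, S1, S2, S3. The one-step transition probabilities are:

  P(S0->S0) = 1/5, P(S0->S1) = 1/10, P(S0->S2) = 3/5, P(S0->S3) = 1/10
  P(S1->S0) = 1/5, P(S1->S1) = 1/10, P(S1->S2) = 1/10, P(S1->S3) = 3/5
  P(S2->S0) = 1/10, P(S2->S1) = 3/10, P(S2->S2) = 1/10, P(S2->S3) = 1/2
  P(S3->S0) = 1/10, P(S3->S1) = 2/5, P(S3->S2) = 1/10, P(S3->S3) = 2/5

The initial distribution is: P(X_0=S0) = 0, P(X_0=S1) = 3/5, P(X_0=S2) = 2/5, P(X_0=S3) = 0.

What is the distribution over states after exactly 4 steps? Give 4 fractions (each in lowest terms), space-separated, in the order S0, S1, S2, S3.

Propagating the distribution step by step (d_{t+1} = d_t * P):
d_0 = (S0=0, S1=3/5, S2=2/5, S3=0)
  d_1[S0] = 0*1/5 + 3/5*1/5 + 2/5*1/10 + 0*1/10 = 4/25
  d_1[S1] = 0*1/10 + 3/5*1/10 + 2/5*3/10 + 0*2/5 = 9/50
  d_1[S2] = 0*3/5 + 3/5*1/10 + 2/5*1/10 + 0*1/10 = 1/10
  d_1[S3] = 0*1/10 + 3/5*3/5 + 2/5*1/2 + 0*2/5 = 14/25
d_1 = (S0=4/25, S1=9/50, S2=1/10, S3=14/25)
  d_2[S0] = 4/25*1/5 + 9/50*1/5 + 1/10*1/10 + 14/25*1/10 = 67/500
  d_2[S1] = 4/25*1/10 + 9/50*1/10 + 1/10*3/10 + 14/25*2/5 = 36/125
  d_2[S2] = 4/25*3/5 + 9/50*1/10 + 1/10*1/10 + 14/25*1/10 = 9/50
  d_2[S3] = 4/25*1/10 + 9/50*3/5 + 1/10*1/2 + 14/25*2/5 = 199/500
d_2 = (S0=67/500, S1=36/125, S2=9/50, S3=199/500)
  d_3[S0] = 67/500*1/5 + 36/125*1/5 + 9/50*1/10 + 199/500*1/10 = 711/5000
  d_3[S1] = 67/500*1/10 + 36/125*1/10 + 9/50*3/10 + 199/500*2/5 = 1277/5000
  d_3[S2] = 67/500*3/5 + 36/125*1/10 + 9/50*1/10 + 199/500*1/10 = 167/1000
  d_3[S3] = 67/500*1/10 + 36/125*3/5 + 9/50*1/2 + 199/500*2/5 = 2177/5000
d_3 = (S0=711/5000, S1=1277/5000, S2=167/1000, S3=2177/5000)
  d_4[S0] = 711/5000*1/5 + 1277/5000*1/5 + 167/1000*1/10 + 2177/5000*1/10 = 1747/12500
  d_4[S1] = 711/5000*1/10 + 1277/5000*1/10 + 167/1000*3/10 + 2177/5000*2/5 = 13201/50000
  d_4[S2] = 711/5000*3/5 + 1277/5000*1/10 + 167/1000*1/10 + 2177/5000*1/10 = 1711/10000
  d_4[S3] = 711/5000*1/10 + 1277/5000*3/5 + 167/1000*1/2 + 2177/5000*2/5 = 2657/6250
d_4 = (S0=1747/12500, S1=13201/50000, S2=1711/10000, S3=2657/6250)

Answer: 1747/12500 13201/50000 1711/10000 2657/6250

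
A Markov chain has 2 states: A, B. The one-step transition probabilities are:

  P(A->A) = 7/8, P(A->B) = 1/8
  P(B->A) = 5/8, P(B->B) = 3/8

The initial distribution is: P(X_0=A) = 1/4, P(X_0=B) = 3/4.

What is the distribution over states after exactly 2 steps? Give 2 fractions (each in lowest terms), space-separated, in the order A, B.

Propagating the distribution step by step (d_{t+1} = d_t * P):
d_0 = (A=1/4, B=3/4)
  d_1[A] = 1/4*7/8 + 3/4*5/8 = 11/16
  d_1[B] = 1/4*1/8 + 3/4*3/8 = 5/16
d_1 = (A=11/16, B=5/16)
  d_2[A] = 11/16*7/8 + 5/16*5/8 = 51/64
  d_2[B] = 11/16*1/8 + 5/16*3/8 = 13/64
d_2 = (A=51/64, B=13/64)

Answer: 51/64 13/64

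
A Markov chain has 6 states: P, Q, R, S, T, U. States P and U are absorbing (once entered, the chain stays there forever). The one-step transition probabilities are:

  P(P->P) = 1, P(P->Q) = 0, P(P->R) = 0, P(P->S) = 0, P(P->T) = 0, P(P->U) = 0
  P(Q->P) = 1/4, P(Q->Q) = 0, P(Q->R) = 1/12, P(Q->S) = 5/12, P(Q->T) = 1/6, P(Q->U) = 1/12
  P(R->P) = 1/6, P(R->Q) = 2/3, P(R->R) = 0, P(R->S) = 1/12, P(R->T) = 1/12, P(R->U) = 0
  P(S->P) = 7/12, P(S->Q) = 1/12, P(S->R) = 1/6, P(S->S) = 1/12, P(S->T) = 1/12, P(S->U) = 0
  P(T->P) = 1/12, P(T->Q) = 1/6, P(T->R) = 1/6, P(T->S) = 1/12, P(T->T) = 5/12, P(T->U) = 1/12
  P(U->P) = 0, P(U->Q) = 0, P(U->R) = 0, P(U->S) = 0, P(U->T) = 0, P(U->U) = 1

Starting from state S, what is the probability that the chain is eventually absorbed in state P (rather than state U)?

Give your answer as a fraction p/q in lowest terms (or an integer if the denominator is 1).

Answer: 7247/7702

Derivation:
Let a_i = P(absorbed in P | start in state i).
Boundary conditions: a_P = 1, a_U = 0.
For each transient state i, a_i = sum_j P(i->j) * a_j:
  a_Q = 1/4*a_P + 0*a_Q + 1/12*a_R + 5/12*a_S + 1/6*a_T + 1/12*a_U
  a_R = 1/6*a_P + 2/3*a_Q + 0*a_R + 1/12*a_S + 1/12*a_T + 0*a_U
  a_S = 7/12*a_P + 1/12*a_Q + 1/6*a_R + 1/12*a_S + 1/12*a_T + 0*a_U
  a_T = 1/12*a_P + 1/6*a_Q + 1/6*a_R + 1/12*a_S + 5/12*a_T + 1/12*a_U

Substituting a_P = 1 and a_U = 0, rearrange to (I - Q) a = r where r[i] = P(i -> P):
  [1, -1/12, -5/12, -1/6] . (a_Q, a_R, a_S, a_T) = 1/4
  [-2/3, 1, -1/12, -1/12] . (a_Q, a_R, a_S, a_T) = 1/6
  [-1/12, -1/6, 11/12, -1/12] . (a_Q, a_R, a_S, a_T) = 7/12
  [-1/6, -1/6, -1/12, 7/12] . (a_Q, a_R, a_S, a_T) = 1/12

Solving yields:
  a_Q = 3244/3851
  a_R = 6705/7702
  a_S = 7247/7702
  a_T = 5905/7702

Starting state is S, so the absorption probability is a_S = 7247/7702.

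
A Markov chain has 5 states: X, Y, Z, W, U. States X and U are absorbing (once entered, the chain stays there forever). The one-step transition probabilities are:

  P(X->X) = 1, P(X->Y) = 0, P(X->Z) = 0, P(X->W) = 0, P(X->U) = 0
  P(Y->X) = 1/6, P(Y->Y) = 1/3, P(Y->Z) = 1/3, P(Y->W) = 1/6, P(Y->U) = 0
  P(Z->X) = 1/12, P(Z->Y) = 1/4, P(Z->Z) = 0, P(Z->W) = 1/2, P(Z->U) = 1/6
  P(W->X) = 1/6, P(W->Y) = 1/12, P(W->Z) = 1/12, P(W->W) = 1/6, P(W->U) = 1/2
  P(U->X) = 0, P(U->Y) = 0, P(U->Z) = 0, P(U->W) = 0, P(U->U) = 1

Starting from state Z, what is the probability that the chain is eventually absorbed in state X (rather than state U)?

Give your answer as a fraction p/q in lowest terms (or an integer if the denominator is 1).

Answer: 43/123

Derivation:
Let a_i = P(absorbed in X | start in state i).
Boundary conditions: a_X = 1, a_U = 0.
For each transient state i, a_i = sum_j P(i->j) * a_j:
  a_Y = 1/6*a_X + 1/3*a_Y + 1/3*a_Z + 1/6*a_W + 0*a_U
  a_Z = 1/12*a_X + 1/4*a_Y + 0*a_Z + 1/2*a_W + 1/6*a_U
  a_W = 1/6*a_X + 1/12*a_Y + 1/12*a_Z + 1/6*a_W + 1/2*a_U

Substituting a_X = 1 and a_U = 0, rearrange to (I - Q) a = r where r[i] = P(i -> X):
  [2/3, -1/3, -1/6] . (a_Y, a_Z, a_W) = 1/6
  [-1/4, 1, -1/2] . (a_Y, a_Z, a_W) = 1/12
  [-1/12, -1/12, 5/6] . (a_Y, a_Z, a_W) = 1/6

Solving yields:
  a_Y = 61/123
  a_Z = 43/123
  a_W = 35/123

Starting state is Z, so the absorption probability is a_Z = 43/123.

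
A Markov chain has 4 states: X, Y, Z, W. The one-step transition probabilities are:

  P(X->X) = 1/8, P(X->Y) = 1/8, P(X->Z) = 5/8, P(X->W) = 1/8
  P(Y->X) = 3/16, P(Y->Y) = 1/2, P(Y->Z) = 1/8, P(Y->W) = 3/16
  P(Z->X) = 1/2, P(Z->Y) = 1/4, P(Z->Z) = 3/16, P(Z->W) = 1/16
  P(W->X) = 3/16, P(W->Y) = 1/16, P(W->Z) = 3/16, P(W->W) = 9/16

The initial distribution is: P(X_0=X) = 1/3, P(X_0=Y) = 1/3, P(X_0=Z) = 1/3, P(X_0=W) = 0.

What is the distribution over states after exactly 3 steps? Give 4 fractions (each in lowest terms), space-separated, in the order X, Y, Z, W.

Answer: 3203/12288 3065/12288 1771/6144 413/2048

Derivation:
Propagating the distribution step by step (d_{t+1} = d_t * P):
d_0 = (X=1/3, Y=1/3, Z=1/3, W=0)
  d_1[X] = 1/3*1/8 + 1/3*3/16 + 1/3*1/2 + 0*3/16 = 13/48
  d_1[Y] = 1/3*1/8 + 1/3*1/2 + 1/3*1/4 + 0*1/16 = 7/24
  d_1[Z] = 1/3*5/8 + 1/3*1/8 + 1/3*3/16 + 0*3/16 = 5/16
  d_1[W] = 1/3*1/8 + 1/3*3/16 + 1/3*1/16 + 0*9/16 = 1/8
d_1 = (X=13/48, Y=7/24, Z=5/16, W=1/8)
  d_2[X] = 13/48*1/8 + 7/24*3/16 + 5/16*1/2 + 1/8*3/16 = 103/384
  d_2[Y] = 13/48*1/8 + 7/24*1/2 + 5/16*1/4 + 1/8*1/16 = 17/64
  d_2[Z] = 13/48*5/8 + 7/24*1/8 + 5/16*3/16 + 1/8*3/16 = 221/768
  d_2[W] = 13/48*1/8 + 7/24*3/16 + 5/16*1/16 + 1/8*9/16 = 137/768
d_2 = (X=103/384, Y=17/64, Z=221/768, W=137/768)
  d_3[X] = 103/384*1/8 + 17/64*3/16 + 221/768*1/2 + 137/768*3/16 = 3203/12288
  d_3[Y] = 103/384*1/8 + 17/64*1/2 + 221/768*1/4 + 137/768*1/16 = 3065/12288
  d_3[Z] = 103/384*5/8 + 17/64*1/8 + 221/768*3/16 + 137/768*3/16 = 1771/6144
  d_3[W] = 103/384*1/8 + 17/64*3/16 + 221/768*1/16 + 137/768*9/16 = 413/2048
d_3 = (X=3203/12288, Y=3065/12288, Z=1771/6144, W=413/2048)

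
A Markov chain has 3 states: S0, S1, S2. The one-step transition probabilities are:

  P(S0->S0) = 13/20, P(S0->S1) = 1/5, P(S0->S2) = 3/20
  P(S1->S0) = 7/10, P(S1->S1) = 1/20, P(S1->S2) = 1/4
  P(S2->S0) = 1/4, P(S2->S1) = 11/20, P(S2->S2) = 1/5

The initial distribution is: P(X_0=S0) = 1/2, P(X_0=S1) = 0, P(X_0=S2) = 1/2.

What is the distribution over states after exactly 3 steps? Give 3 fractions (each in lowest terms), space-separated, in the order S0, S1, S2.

Propagating the distribution step by step (d_{t+1} = d_t * P):
d_0 = (S0=1/2, S1=0, S2=1/2)
  d_1[S0] = 1/2*13/20 + 0*7/10 + 1/2*1/4 = 9/20
  d_1[S1] = 1/2*1/5 + 0*1/20 + 1/2*11/20 = 3/8
  d_1[S2] = 1/2*3/20 + 0*1/4 + 1/2*1/5 = 7/40
d_1 = (S0=9/20, S1=3/8, S2=7/40)
  d_2[S0] = 9/20*13/20 + 3/8*7/10 + 7/40*1/4 = 479/800
  d_2[S1] = 9/20*1/5 + 3/8*1/20 + 7/40*11/20 = 41/200
  d_2[S2] = 9/20*3/20 + 3/8*1/4 + 7/40*1/5 = 157/800
d_2 = (S0=479/800, S1=41/200, S2=157/800)
  d_3[S0] = 479/800*13/20 + 41/200*7/10 + 157/800*1/4 = 2327/4000
  d_3[S1] = 479/800*1/5 + 41/200*1/20 + 157/800*11/20 = 3807/16000
  d_3[S2] = 479/800*3/20 + 41/200*1/4 + 157/800*1/5 = 577/3200
d_3 = (S0=2327/4000, S1=3807/16000, S2=577/3200)

Answer: 2327/4000 3807/16000 577/3200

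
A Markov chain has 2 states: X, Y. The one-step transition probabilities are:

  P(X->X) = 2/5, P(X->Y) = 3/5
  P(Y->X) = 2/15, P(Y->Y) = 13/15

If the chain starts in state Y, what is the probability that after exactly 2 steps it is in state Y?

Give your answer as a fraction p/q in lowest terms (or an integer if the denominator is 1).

Answer: 187/225

Derivation:
Computing P^2 by repeated multiplication:
P^1 =
  X: [2/5, 3/5]
  Y: [2/15, 13/15]
P^2 =
  X: [6/25, 19/25]
  Y: [38/225, 187/225]

(P^2)[Y -> Y] = 187/225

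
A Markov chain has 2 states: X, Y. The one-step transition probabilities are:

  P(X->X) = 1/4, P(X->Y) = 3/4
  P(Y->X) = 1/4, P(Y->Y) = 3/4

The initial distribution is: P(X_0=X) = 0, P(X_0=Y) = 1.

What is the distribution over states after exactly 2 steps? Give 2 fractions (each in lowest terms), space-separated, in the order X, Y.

Answer: 1/4 3/4

Derivation:
Propagating the distribution step by step (d_{t+1} = d_t * P):
d_0 = (X=0, Y=1)
  d_1[X] = 0*1/4 + 1*1/4 = 1/4
  d_1[Y] = 0*3/4 + 1*3/4 = 3/4
d_1 = (X=1/4, Y=3/4)
  d_2[X] = 1/4*1/4 + 3/4*1/4 = 1/4
  d_2[Y] = 1/4*3/4 + 3/4*3/4 = 3/4
d_2 = (X=1/4, Y=3/4)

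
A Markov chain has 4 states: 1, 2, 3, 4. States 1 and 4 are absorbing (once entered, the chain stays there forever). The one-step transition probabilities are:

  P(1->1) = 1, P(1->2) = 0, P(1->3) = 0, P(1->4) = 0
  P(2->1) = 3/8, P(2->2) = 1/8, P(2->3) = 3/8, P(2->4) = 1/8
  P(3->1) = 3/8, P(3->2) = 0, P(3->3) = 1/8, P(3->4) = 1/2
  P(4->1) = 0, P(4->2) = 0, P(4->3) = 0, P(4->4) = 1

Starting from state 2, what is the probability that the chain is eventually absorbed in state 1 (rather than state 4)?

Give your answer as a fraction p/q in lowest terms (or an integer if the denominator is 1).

Answer: 30/49

Derivation:
Let a_i = P(absorbed in 1 | start in state i).
Boundary conditions: a_1 = 1, a_4 = 0.
For each transient state i, a_i = sum_j P(i->j) * a_j:
  a_2 = 3/8*a_1 + 1/8*a_2 + 3/8*a_3 + 1/8*a_4
  a_3 = 3/8*a_1 + 0*a_2 + 1/8*a_3 + 1/2*a_4

Substituting a_1 = 1 and a_4 = 0, rearrange to (I - Q) a = r where r[i] = P(i -> 1):
  [7/8, -3/8] . (a_2, a_3) = 3/8
  [0, 7/8] . (a_2, a_3) = 3/8

Solving yields:
  a_2 = 30/49
  a_3 = 3/7

Starting state is 2, so the absorption probability is a_2 = 30/49.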